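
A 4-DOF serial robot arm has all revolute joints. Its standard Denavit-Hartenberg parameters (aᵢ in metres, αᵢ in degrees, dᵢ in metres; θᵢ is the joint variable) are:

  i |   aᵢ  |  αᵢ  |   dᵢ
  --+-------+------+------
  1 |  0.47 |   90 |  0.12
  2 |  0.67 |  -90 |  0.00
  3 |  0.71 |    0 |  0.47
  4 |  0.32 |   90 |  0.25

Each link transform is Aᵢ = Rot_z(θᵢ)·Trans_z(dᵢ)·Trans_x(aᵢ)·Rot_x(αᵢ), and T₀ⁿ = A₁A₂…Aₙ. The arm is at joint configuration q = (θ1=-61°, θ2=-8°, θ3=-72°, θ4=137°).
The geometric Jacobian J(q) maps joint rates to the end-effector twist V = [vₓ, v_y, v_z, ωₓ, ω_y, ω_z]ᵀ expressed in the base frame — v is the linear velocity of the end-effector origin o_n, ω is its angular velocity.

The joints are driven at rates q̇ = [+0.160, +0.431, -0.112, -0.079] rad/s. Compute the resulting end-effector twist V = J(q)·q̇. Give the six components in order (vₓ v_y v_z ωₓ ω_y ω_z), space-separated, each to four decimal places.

0.0787 0.2771 0.4833 -0.3898 -0.1857 -0.0291

o_n = [0.4314, -1.5729, 0.6904]
J₁: ẑ×o_n = [1.5729, 0.4314, -0.0000], ω = ẑ
J2: z=[-0.8746, -0.4848, 0.0000] o=[0.2279, -0.4111, 0.1200] → [-0.2765, 0.4989, 1.1149, -0.8746, -0.4848, 0.0000]
J3: z=[0.0675, -0.1217, 0.9903] o=[0.5495, -0.9914, 0.0268] → [0.4951, -0.1617, -0.0536, 0.0675, -0.1217, 0.9903]
J4: z=[0.0675, -0.1217, 0.9903] o=[0.0960, -1.5660, 0.4616] → [-0.0210, 0.3168, 0.0404, 0.0675, -0.1217, 0.9903]
V = J·q̇ = [0.0787, 0.2771, 0.4833, -0.3898, -0.1857, -0.0291]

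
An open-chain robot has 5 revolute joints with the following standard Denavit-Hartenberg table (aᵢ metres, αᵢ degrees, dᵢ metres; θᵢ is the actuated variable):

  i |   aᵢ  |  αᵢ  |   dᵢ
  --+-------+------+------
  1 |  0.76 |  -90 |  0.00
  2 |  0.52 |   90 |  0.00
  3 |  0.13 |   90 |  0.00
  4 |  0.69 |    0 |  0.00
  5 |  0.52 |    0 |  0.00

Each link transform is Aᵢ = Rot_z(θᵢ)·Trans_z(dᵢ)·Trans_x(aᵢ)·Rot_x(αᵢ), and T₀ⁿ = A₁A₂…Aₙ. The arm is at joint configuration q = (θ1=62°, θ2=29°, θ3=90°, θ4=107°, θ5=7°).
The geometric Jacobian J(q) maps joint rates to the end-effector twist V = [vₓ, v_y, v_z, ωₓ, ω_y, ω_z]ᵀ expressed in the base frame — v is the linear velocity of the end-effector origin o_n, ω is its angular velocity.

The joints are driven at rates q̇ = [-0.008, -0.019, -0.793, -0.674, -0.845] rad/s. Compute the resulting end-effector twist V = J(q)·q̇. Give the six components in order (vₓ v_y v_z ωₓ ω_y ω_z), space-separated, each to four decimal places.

-1.0132 0.5488 0.5279 -0.7874 -1.5214 0.0349

o_n = [1.0787, 1.4254, 0.7405]
J₁: ẑ×o_n = [-1.4254, 1.0787, 0.0000], ω = ẑ
J2: z=[-0.8829, 0.4695, 0.0000] o=[0.3568, 0.6710, 0.0000] → [0.3476, 0.6538, -1.0050, -0.8829, 0.4695, 0.0000]
J3: z=[0.2276, 0.4281, 0.8746] o=[0.5703, 1.0726, -0.2521] → [0.1163, 0.2187, -0.1373, 0.2276, 0.4281, 0.8746]
J4: z=[0.4106, 0.7722, -0.4848] o=[0.4555, 1.1336, -0.2521] → [0.9080, -0.7097, -0.3614, 0.4106, 0.7722, -0.4848]
J5: z=[0.4106, 0.7722, -0.4848] o=[0.7838, 1.3214, 0.3250] → [0.3713, -0.3136, -0.1850, 0.4106, 0.7722, -0.4848]
V = J·q̇ = [-1.0132, 0.5488, 0.5279, -0.7874, -1.5214, 0.0349]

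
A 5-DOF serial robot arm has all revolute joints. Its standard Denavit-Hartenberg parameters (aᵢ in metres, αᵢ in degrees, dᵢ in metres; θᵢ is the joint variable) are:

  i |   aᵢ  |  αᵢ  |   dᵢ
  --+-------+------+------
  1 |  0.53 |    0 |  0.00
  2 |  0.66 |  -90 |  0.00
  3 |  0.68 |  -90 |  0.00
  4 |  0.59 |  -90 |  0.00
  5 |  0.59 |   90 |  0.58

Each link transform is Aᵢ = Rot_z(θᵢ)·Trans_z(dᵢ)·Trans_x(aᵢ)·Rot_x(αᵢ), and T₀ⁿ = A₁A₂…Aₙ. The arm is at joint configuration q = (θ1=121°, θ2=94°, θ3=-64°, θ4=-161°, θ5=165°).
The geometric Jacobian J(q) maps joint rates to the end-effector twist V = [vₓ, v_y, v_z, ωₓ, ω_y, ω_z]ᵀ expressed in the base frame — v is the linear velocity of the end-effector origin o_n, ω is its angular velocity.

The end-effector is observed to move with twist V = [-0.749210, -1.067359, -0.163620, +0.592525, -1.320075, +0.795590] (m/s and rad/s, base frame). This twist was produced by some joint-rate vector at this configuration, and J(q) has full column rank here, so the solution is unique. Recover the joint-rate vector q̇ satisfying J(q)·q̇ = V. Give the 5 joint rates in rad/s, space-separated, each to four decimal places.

o_n = [-0.6880, -0.5138, 0.8308]
J₁: ẑ×o_n = [0.5138, -0.6880, 0.0000], ω = ẑ
J2: z=[0.0000, 0.0000, 1.0000] o=[-0.2730, 0.4543, 0.0000] → [0.9681, -0.4151, 0.0000, 0.0000, 0.0000, 1.0000]
J3: z=[0.5736, -0.8192, 0.0000] o=[-0.8136, 0.0757, 0.0000] → [-0.6805, -0.4765, -0.2353, 0.5736, -0.8192, 0.0000]
J4: z=[-0.7362, -0.5155, -0.4384] o=[-1.0578, -0.0952, 0.6112] → [-0.2967, -0.0004, 0.4988, -0.7362, -0.5155, -0.4384]
J5: z=[0.4254, -0.8564, 0.2926] o=[-0.7473, -0.1123, 0.1098] → [-0.4999, -0.2894, -0.1201, 0.4254, -0.8564, 0.2926]
q̇ = J⁺·V = [0.9980, -0.3810, 0.6090, 0.1660, 0.8590]

0.9980 -0.3810 0.6090 0.1660 0.8590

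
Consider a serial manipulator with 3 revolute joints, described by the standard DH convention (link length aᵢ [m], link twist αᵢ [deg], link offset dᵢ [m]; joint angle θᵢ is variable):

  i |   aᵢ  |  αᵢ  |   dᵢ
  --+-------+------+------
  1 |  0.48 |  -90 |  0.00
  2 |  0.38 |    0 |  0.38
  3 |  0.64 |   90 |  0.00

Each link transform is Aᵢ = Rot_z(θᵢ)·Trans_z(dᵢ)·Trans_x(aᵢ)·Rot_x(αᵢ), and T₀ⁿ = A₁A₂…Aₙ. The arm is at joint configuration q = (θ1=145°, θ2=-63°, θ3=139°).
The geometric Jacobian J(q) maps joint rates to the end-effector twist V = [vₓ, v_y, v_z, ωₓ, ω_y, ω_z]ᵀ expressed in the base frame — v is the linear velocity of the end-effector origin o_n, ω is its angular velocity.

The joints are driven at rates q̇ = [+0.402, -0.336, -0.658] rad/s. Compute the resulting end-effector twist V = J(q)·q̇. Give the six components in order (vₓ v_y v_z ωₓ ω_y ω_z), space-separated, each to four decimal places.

o_n = [-0.8793, 0.1518, -0.2824]
J₁: ẑ×o_n = [-0.1518, -0.8793, 0.0000], ω = ẑ
J2: z=[-0.5736, -0.8192, 0.0000] o=[-0.3932, 0.2753, 0.0000] → [0.2313, -0.1620, -0.3273, -0.5736, -0.8192, 0.0000]
J3: z=[-0.5736, -0.8192, 0.0000] o=[-0.7525, 0.0630, 0.3386] → [0.5087, -0.3562, -0.1548, -0.5736, -0.8192, 0.0000]
V = J·q̇ = [-0.4735, -0.0647, 0.2119, 0.5701, 0.8142, 0.4020]

-0.4735 -0.0647 0.2119 0.5701 0.8142 0.4020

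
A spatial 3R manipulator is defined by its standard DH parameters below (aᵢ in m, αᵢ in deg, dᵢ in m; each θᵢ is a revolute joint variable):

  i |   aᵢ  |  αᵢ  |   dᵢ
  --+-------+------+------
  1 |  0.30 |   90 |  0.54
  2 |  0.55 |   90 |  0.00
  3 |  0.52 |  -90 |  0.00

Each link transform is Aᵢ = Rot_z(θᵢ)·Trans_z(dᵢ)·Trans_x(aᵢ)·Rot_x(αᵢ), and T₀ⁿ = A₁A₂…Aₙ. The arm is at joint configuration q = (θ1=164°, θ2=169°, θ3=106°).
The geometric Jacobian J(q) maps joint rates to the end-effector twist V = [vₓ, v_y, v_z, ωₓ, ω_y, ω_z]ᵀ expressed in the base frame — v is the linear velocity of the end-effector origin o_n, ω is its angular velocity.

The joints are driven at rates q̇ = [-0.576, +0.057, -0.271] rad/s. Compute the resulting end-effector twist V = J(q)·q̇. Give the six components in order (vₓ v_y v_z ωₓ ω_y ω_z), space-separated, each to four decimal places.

0.4038 -0.1348 0.0031 0.0654 0.0405 -0.8420

o_n = [0.2331, 0.4532, 0.6176]
J₁: ẑ×o_n = [-0.4532, 0.2331, 0.0000], ω = ẑ
J2: z=[0.2756, 0.9613, 0.0000] o=[-0.2884, 0.0827, 0.5400] → [0.0746, -0.0214, -0.3992, 0.2756, 0.9613, 0.0000]
J3: z=[-0.1834, 0.0526, 0.9816] o=[0.2306, -0.0661, 0.6449] → [-0.5112, -0.0025, -0.0954, -0.1834, 0.0526, 0.9816]
V = J·q̇ = [0.4038, -0.1348, 0.0031, 0.0654, 0.0405, -0.8420]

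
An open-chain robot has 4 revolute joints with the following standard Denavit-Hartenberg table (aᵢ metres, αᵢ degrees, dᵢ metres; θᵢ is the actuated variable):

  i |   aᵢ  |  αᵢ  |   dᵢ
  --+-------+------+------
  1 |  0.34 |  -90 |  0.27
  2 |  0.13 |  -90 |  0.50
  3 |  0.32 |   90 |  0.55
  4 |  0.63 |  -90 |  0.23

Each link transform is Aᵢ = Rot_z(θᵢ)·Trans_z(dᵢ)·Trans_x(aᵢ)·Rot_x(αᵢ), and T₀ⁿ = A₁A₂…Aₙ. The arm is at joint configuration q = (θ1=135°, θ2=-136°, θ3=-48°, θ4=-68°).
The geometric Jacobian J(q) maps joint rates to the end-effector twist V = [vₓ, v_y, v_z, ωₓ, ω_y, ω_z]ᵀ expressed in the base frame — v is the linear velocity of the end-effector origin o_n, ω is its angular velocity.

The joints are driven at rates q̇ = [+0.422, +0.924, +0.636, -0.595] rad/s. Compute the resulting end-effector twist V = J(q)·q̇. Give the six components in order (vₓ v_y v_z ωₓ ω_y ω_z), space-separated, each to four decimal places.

0.5681 -0.0685 0.2300 -0.4593 -0.2844 1.1867

o_n = [-0.8098, -0.6993, 0.4755]
J₁: ẑ×o_n = [0.6993, -0.8098, 0.0000], ω = ẑ
J2: z=[-0.7071, -0.7071, 0.0000] o=[-0.2404, 0.2404, 0.2700] → [-0.1453, 0.1453, 0.2619, -0.7071, -0.7071, 0.0000]
J3: z=[-0.4912, 0.4912, 0.7193] o=[-0.5278, -0.1793, 0.3603] → [0.4307, -0.1462, 0.3939, -0.4912, 0.4912, 0.7193]
J4: z=[-0.8511, -0.0951, -0.5162] o=[-0.8572, -0.1862, 0.9047] → [-0.2241, -0.3898, 0.4413, -0.8511, -0.0951, -0.5162]
V = J·q̇ = [0.5681, -0.0685, 0.2300, -0.4593, -0.2844, 1.1867]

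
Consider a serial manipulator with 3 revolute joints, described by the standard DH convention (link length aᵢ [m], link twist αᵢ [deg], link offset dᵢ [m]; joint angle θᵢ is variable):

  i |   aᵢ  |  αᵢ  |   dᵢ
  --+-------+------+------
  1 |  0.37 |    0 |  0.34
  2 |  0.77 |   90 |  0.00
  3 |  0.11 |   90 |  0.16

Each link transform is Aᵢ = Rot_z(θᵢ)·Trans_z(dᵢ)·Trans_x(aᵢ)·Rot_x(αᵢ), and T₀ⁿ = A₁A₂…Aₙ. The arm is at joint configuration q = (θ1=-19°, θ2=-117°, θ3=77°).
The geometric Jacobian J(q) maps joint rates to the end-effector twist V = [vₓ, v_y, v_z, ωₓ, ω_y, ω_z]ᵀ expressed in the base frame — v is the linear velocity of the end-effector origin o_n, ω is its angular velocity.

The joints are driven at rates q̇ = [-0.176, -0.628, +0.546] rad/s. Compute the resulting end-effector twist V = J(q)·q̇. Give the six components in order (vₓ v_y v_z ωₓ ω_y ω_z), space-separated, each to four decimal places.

-0.3304 0.5281 0.0135 -0.3793 0.3928 -0.8040

o_n = [-0.3330, -0.5574, 0.4472]
J₁: ẑ×o_n = [0.5574, -0.3330, 0.0000], ω = ẑ
J2: z=[0.0000, 0.0000, 1.0000] o=[0.3498, -0.1205, 0.3400] → [0.4370, -0.6828, 0.0000, 0.0000, 0.0000, 1.0000]
J3: z=[-0.6947, 0.7193, 0.0000] o=[-0.2040, -0.6553, 0.3400] → [0.0771, 0.0745, 0.0247, -0.6947, 0.7193, 0.0000]
V = J·q̇ = [-0.3304, 0.5281, 0.0135, -0.3793, 0.3928, -0.8040]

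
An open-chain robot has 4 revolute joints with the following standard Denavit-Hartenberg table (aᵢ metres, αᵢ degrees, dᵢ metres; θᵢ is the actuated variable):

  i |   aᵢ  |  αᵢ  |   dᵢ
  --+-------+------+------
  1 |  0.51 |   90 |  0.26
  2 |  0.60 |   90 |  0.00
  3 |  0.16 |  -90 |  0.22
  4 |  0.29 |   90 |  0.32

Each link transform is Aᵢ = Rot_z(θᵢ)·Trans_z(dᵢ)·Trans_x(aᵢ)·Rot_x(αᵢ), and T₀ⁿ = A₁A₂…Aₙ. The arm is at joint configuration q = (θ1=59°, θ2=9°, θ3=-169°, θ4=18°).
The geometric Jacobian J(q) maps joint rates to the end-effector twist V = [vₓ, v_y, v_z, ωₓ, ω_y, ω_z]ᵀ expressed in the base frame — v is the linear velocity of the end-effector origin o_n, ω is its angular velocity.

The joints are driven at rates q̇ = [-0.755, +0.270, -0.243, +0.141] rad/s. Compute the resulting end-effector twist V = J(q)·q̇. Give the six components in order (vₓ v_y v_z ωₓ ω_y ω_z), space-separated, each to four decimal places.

o_n = [0.0513, 0.8567, 0.1677]
J₁: ẑ×o_n = [-0.8567, 0.0513, 0.0000], ω = ẑ
J2: z=[0.8572, -0.5150, 0.0000] o=[0.2627, 0.4372, 0.2600] → [0.0475, 0.0791, 0.2508, 0.8572, -0.5150, 0.0000]
J3: z=[0.0806, 0.1341, -0.9877] o=[0.5679, 0.9451, 0.3539] → [-0.1123, 0.5252, 0.0621, 0.0806, 0.1341, -0.9877]
J4: z=[-0.7444, 0.6671, 0.0298] o=[0.4795, 0.8574, 0.1120] → [0.0372, 0.0287, 0.2862, -0.7444, 0.6671, 0.0298]
V = J·q̇ = [0.6922, -0.1410, 0.0930, 0.1069, -0.0776, -0.5108]

0.6922 -0.1410 0.0930 0.1069 -0.0776 -0.5108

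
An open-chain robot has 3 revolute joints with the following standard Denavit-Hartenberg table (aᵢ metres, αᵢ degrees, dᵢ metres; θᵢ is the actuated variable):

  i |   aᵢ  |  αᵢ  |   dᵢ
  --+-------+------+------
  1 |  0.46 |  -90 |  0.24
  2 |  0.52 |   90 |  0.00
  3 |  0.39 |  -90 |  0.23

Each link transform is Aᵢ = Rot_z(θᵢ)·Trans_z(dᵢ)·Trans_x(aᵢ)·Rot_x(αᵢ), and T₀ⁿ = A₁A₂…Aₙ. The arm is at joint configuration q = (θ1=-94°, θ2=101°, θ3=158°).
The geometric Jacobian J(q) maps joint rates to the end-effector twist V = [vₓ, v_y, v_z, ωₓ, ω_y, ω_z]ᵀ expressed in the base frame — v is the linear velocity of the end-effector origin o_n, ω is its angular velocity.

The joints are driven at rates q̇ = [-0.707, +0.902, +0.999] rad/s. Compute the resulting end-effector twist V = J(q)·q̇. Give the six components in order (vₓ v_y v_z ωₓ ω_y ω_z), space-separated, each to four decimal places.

-0.8193 0.1061 -0.0331 0.8314 -1.0412 -0.8976

o_n = [0.1000, -0.6641, 0.0406]
J₁: ẑ×o_n = [0.6641, 0.1000, -0.0000], ω = ẑ
J2: z=[0.9976, -0.0698, 0.0000] o=[-0.0321, -0.4589, 0.2400] → [0.0139, 0.1989, -0.1956, 0.9976, -0.0698, 0.0000]
J3: z=[-0.0685, -0.9792, -0.1908] o=[-0.0252, -0.3599, -0.2704] → [-0.3627, -0.0026, 0.1434, -0.0685, -0.9792, -0.1908]
V = J·q̇ = [-0.8193, 0.1061, -0.0331, 0.8314, -1.0412, -0.8976]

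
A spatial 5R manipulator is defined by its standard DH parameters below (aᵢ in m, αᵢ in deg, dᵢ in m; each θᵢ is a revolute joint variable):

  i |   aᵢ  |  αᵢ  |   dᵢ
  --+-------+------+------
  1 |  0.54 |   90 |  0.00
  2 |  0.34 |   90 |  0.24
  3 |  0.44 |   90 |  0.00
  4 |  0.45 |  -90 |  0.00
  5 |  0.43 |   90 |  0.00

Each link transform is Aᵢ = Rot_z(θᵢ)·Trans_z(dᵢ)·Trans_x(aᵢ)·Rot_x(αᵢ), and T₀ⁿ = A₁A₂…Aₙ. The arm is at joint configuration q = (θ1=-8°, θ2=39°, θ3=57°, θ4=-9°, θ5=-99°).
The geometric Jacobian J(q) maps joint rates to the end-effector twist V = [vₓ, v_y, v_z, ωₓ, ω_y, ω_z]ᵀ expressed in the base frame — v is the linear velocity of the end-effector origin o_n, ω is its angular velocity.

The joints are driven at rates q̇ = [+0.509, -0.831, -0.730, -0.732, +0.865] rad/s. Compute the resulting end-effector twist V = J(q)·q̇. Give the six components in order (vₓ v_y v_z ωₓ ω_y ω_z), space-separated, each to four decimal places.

1.3453 0.8780 -0.0973 -0.2939 0.3633 0.0724

o_n = [1.2794, -0.8814, 0.7650]
J₁: ẑ×o_n = [0.8814, 1.2794, -0.0000], ω = ẑ
J2: z=[-0.1392, -0.9903, 0.0000] o=[0.5347, -0.0752, 0.0000] → [-0.7576, 0.1065, 0.8496, -0.1392, -0.9903, 0.0000]
J3: z=[0.6232, -0.0876, -0.7771] o=[0.7630, -0.3496, 0.2140] → [-0.4615, -0.7447, -0.2862, 0.6232, -0.0876, -0.7771]
J4: z=[0.7212, 0.4486, 0.5278] o=[0.8961, -0.7409, 0.3648] → [0.2537, -0.0864, -0.2733, 0.7212, 0.4486, 0.5278]
J5: z=[0.6628, -0.2256, -0.7140] o=[0.9866, -1.1301, 0.5718] → [0.1340, -0.3371, 0.2309, 0.6628, -0.2256, -0.7140]
V = J·q̇ = [1.3453, 0.8780, -0.0973, -0.2939, 0.3633, 0.0724]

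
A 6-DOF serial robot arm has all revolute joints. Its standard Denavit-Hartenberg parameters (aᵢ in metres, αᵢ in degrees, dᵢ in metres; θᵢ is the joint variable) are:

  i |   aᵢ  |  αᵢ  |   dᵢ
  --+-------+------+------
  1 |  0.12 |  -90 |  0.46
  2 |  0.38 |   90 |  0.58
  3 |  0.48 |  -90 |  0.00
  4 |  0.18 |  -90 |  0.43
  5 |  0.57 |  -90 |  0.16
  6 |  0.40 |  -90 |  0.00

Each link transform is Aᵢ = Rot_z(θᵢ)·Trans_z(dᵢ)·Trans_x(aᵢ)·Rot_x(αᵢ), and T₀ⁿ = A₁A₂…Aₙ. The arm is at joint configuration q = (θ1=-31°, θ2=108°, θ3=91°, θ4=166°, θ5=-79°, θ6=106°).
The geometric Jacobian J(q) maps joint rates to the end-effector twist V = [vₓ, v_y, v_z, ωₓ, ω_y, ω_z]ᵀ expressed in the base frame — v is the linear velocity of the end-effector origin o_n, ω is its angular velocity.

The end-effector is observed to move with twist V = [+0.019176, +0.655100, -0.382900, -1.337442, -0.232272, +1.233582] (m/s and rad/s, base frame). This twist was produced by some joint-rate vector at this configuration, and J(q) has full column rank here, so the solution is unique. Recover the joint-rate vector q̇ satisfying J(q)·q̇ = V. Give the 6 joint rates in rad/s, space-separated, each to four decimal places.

0.1940 -0.6300 -0.5160 0.7590 -0.6990 0.4360

o_n = [0.4387, 0.7154, 1.0285]
J₁: ẑ×o_n = [-0.7154, 0.4387, 0.0000], ω = ẑ
J2: z=[0.5150, 0.8572, 0.0000] o=[0.1029, -0.0618, 0.4600] → [0.4873, -0.2928, 0.1124, 0.5150, 0.8572, 0.0000]
J3: z=[0.8152, -0.4898, -0.3090] o=[0.3009, 0.4958, 0.0986] → [-0.3877, -0.8007, 0.2464, 0.8152, -0.4898, -0.3090]
J4: z=[0.2559, -0.1741, 0.9509] o=[0.5503, 0.9059, 0.1066] → [0.0207, -0.3421, -0.0682, 0.2559, -0.1741, 0.9509]
J5: z=[0.6653, -0.6819, -0.3039] o=[0.5341, 0.7031, 0.5260] → [-0.3390, -0.3053, -0.0569, 0.6653, -0.6819, -0.3039]
J6: z=[-0.7373, -0.6641, -0.1239] o=[0.7074, 0.4194, 1.0158] → [0.0282, 0.0426, -0.3967, -0.7373, -0.6641, -0.1239]
q̇ = J⁺·V = [0.1940, -0.6300, -0.5160, 0.7590, -0.6990, 0.4360]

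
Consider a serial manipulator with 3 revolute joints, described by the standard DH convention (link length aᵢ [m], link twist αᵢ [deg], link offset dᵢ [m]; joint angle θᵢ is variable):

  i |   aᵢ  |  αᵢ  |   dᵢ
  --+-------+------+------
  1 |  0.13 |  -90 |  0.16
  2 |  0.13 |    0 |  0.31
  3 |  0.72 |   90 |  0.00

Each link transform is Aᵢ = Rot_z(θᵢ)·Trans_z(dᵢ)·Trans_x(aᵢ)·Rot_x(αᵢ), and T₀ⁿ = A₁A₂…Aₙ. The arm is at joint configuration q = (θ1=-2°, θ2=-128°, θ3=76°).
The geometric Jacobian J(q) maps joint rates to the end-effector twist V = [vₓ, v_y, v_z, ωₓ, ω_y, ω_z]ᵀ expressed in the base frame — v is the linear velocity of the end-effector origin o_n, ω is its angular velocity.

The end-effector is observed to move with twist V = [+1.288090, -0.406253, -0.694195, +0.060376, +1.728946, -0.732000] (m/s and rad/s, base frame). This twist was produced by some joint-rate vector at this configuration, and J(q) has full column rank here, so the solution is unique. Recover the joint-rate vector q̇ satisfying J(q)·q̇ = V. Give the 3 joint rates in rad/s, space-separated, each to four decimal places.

o_n = [0.5038, 0.2926, 0.8298]
J₁: ẑ×o_n = [-0.2926, 0.5038, 0.0000], ω = ẑ
J2: z=[0.0349, 0.9994, 0.0000] o=[0.1299, -0.0045, 0.1600] → [0.6694, -0.0234, -0.3632, 0.0349, 0.9994, 0.0000]
J3: z=[0.0349, 0.9994, 0.0000] o=[0.0608, 0.3081, 0.2624] → [0.5670, -0.0198, -0.4433, 0.0349, 0.9994, 0.0000]
q̇ = J⁺·V = [-0.7320, 0.9080, 0.8220]

-0.7320 0.9080 0.8220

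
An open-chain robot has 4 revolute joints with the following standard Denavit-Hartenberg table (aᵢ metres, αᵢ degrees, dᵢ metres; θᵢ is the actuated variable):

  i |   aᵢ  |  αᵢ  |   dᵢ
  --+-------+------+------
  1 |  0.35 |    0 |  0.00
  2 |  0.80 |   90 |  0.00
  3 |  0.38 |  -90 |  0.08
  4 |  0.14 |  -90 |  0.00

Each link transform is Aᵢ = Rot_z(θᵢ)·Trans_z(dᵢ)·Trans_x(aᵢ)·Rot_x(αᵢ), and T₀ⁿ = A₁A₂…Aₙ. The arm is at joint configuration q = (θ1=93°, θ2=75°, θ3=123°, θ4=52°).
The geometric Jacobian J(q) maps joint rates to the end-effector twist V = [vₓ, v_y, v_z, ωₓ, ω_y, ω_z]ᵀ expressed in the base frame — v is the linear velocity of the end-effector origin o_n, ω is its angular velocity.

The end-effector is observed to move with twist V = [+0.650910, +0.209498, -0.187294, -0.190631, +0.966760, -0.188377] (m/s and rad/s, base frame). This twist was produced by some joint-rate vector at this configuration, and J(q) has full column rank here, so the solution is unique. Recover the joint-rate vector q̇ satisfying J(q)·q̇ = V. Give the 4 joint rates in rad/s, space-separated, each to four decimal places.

o_n = [-0.5588, 0.4334, 0.3910]
J₁: ẑ×o_n = [-0.4334, -0.5588, 0.0000], ω = ẑ
J2: z=[0.0000, 0.0000, 1.0000] o=[-0.0183, 0.3495, 0.0000] → [-0.0839, -0.5405, 0.0000, 0.0000, 0.0000, 1.0000]
J3: z=[0.2079, 0.9781, 0.0000] o=[-0.8008, 0.5158, 0.0000] → [0.3824, -0.0813, -0.2539, 0.2079, 0.9781, 0.0000]
J4: z=[0.8203, -0.1744, -0.5446] o=[-0.5818, 0.5511, 0.3187] → [-0.0767, -0.0718, -0.0925, 0.8203, -0.1744, -0.5446]
q̇ = J⁺·V = [-0.6640, 0.2240, 0.9060, -0.4620]

-0.6640 0.2240 0.9060 -0.4620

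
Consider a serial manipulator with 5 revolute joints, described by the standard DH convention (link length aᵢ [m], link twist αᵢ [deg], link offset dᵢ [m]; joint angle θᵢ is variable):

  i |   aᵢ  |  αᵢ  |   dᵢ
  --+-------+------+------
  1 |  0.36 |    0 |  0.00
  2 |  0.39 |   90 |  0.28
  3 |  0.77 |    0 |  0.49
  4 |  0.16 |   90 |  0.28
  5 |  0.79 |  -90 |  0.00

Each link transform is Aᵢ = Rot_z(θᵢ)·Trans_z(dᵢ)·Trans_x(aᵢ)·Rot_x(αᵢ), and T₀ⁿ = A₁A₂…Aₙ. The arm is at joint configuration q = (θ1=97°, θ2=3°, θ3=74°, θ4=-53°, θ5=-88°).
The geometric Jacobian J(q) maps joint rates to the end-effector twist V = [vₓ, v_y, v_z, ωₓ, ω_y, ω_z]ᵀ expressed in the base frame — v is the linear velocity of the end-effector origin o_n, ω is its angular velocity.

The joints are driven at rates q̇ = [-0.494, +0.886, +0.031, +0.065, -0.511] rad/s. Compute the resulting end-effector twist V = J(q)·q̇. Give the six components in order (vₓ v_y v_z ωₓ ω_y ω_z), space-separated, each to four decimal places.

-0.0656 -0.4411 -0.1212 0.1263 -0.1637 0.8691

o_n = [-0.1981, 1.1195, 1.0874]
J₁: ẑ×o_n = [-1.1195, -0.1981, 0.0000], ω = ẑ
J2: z=[0.0000, 0.0000, 1.0000] o=[-0.0439, 0.3573, 0.0000] → [-0.7622, -0.1542, 0.0000, 0.0000, 0.0000, 1.0000]
J3: z=[0.9848, 0.1736, 0.0000] o=[-0.1116, 0.7414, 0.2800] → [0.1402, -0.7951, 0.3874, 0.9848, 0.1736, 0.0000]
J4: z=[0.9848, 0.1736, 0.0000] o=[0.3341, 1.0355, 1.0202] → [0.0117, -0.0662, 0.1751, 0.9848, 0.1736, 0.0000]
J5: z=[-0.0622, 0.3529, -0.9336] o=[0.5839, 1.2312, 1.0775] → [-0.1008, 0.7307, 0.2829, -0.0622, 0.3529, -0.9336]
V = J·q̇ = [-0.0656, -0.4411, -0.1212, 0.1263, -0.1637, 0.8691]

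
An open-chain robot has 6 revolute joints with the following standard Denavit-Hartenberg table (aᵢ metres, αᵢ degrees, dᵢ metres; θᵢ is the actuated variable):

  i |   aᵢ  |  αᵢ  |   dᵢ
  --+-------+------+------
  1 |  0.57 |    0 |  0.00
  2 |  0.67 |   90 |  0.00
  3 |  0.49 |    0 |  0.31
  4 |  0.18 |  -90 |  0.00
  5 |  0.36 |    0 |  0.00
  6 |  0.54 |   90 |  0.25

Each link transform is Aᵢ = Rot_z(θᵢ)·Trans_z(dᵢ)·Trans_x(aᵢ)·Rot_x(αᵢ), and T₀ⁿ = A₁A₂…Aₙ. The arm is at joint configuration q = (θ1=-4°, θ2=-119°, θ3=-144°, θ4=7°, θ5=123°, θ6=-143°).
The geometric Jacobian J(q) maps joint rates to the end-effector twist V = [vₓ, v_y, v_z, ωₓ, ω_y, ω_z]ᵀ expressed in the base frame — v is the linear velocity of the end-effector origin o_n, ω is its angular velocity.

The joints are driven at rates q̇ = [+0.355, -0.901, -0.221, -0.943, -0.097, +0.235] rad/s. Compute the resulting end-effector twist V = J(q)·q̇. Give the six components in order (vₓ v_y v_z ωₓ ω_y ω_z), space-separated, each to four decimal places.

o_n = [0.3608, -0.0058, -0.8060]
J₁: ẑ×o_n = [0.0058, 0.3608, -0.0000], ω = ẑ
J2: z=[0.0000, 0.0000, 1.0000] o=[0.5686, -0.0398, 0.0000] → [-0.0339, -0.2078, 0.0000, 0.0000, 0.0000, 1.0000]
J3: z=[-0.8387, 0.5446, 0.0000] o=[0.2037, -0.6017, 0.0000] → [-0.4390, -0.6759, -0.5853, -0.8387, 0.5446, 0.0000]
J4: z=[-0.8387, 0.5446, 0.0000] o=[0.1596, -0.1004, -0.2880] → [-0.2821, -0.4344, -0.1889, -0.8387, 0.5446, 0.0000]
J5: z=[-0.3714, -0.5720, -0.7314] o=[0.2313, 0.0100, -0.4108] → [0.2144, -0.2415, 0.0800, -0.3714, -0.5720, -0.7314]
J6: z=[-0.3714, -0.5720, -0.7314] o=[0.4064, -0.2747, -0.2771] → [0.4991, -0.1631, -0.1260, -0.3714, -0.5720, -0.7314]
V = J·q̇ = [0.4922, 0.8594, 0.2701, 0.9250, -0.7129, -0.6469]

0.4922 0.8594 0.2701 0.9250 -0.7129 -0.6469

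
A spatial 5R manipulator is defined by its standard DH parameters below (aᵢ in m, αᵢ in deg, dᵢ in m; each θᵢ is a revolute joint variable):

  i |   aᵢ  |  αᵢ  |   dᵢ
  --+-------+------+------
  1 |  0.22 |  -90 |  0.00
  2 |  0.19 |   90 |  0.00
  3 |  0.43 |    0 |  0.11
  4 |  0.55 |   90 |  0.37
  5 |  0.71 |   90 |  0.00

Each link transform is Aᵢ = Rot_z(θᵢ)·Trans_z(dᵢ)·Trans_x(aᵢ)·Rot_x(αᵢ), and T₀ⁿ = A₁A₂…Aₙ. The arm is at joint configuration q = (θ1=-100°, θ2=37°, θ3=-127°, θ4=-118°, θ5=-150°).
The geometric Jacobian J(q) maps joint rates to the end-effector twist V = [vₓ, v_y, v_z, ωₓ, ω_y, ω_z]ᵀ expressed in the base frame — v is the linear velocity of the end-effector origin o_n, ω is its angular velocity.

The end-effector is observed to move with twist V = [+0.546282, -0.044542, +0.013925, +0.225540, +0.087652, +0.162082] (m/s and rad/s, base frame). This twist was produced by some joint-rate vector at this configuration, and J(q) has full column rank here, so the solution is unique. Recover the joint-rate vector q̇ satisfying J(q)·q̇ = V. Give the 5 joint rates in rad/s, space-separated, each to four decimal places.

0.9340 0.0370 -0.7360 0.0440 0.4020

o_n = [-0.4416, -0.1884, 0.1247]
J₁: ẑ×o_n = [0.1884, -0.4416, 0.0000], ω = ẑ
J2: z=[0.9848, -0.1736, 0.0000] o=[-0.0382, -0.2167, 0.0000] → [-0.0217, -0.1228, -0.0422, 0.9848, -0.1736, 0.0000]
J3: z=[-0.1045, -0.5927, 0.7986] o=[-0.0646, -0.3661, -0.1143] → [-0.2836, -0.2762, -0.2421, -0.1045, -0.5927, 0.7986]
J4: z=[-0.1045, -0.5927, 0.7986] o=[-0.3784, -0.1681, 0.1292] → [0.0188, -0.0510, -0.0354, -0.1045, -0.5927, 0.7986]
J5: z=[0.2905, -0.7862, -0.5454] o=[0.1061, -0.2912, 0.5646] → [0.4019, 0.4266, -0.4008, 0.2905, -0.7862, -0.5454]
q̇ = J⁺·V = [0.9340, 0.0370, -0.7360, 0.0440, 0.4020]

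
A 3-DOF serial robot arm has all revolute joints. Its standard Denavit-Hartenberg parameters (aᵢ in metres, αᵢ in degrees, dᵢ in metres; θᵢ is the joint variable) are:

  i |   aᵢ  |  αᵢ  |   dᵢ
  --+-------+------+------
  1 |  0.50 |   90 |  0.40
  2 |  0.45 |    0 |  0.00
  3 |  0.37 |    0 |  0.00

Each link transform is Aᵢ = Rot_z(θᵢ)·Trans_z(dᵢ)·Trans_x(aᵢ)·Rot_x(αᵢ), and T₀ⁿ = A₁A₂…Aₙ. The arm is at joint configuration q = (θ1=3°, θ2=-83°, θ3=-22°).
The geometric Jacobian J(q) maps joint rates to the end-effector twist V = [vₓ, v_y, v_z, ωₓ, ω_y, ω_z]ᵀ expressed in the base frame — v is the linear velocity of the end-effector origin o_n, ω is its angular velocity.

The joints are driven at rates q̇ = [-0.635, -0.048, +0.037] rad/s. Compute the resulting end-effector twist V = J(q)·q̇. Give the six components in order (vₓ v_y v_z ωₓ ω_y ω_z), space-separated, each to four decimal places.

o_n = [0.4584, 0.0240, -0.4040]
J₁: ẑ×o_n = [-0.0240, 0.4584, 0.0000], ω = ẑ
J2: z=[0.0523, -0.9986, 0.0000] o=[0.4993, 0.0262, 0.4000] → [0.8029, 0.0421, -0.0409, 0.0523, -0.9986, 0.0000]
J3: z=[0.0523, -0.9986, 0.0000] o=[0.5541, 0.0290, -0.0466] → [0.3569, 0.0187, -0.0958, 0.0523, -0.9986, 0.0000]
V = J·q̇ = [-0.0101, -0.2924, -0.0016, -0.0006, 0.0110, -0.6350]

-0.0101 -0.2924 -0.0016 -0.0006 0.0110 -0.6350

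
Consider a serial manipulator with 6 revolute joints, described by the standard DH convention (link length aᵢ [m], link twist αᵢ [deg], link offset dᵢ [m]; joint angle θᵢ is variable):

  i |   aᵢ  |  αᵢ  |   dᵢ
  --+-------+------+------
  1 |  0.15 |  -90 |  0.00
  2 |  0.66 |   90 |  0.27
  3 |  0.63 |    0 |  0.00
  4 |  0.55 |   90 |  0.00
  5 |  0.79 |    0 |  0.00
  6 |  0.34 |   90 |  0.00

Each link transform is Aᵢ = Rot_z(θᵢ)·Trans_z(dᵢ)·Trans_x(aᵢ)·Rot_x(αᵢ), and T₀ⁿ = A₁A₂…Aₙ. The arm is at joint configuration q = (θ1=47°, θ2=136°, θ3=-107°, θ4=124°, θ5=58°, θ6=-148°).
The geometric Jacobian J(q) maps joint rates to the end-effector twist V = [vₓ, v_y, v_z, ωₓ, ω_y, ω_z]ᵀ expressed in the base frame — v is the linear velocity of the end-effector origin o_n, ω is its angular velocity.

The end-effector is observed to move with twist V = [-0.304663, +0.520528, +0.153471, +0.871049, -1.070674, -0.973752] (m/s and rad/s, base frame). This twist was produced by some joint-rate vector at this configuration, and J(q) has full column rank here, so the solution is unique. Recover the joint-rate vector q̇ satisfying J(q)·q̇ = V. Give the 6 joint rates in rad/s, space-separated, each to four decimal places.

-0.4590 0.2470 -0.4000 0.6390 0.8880 0.8000

o_n = [-0.3932, -0.4939, -1.2113]
J₁: ẑ×o_n = [0.4939, -0.3932, 0.0000], ω = ẑ
J2: z=[-0.7314, 0.6820, 0.0000] o=[0.1023, 0.1097, 0.0000] → [-0.8261, -0.8859, 0.7794, -0.7314, 0.6820, 0.0000]
J3: z=[0.4738, 0.5080, -0.7193] o=[-0.4190, -0.0534, -0.4585] → [-0.6994, 0.3382, -0.2218, 0.4738, 0.5080, -0.7193]
J4: z=[0.4738, 0.5080, -0.7193] o=[0.1120, -0.3674, -0.3305] → [-0.5385, 0.7807, 0.1967, 0.4738, 0.5080, -0.7193]
J5: z=[0.5560, -0.8060, -0.2031] o=[-0.2636, -0.5344, -0.6959] → [0.4237, 0.3129, -0.0819, 0.5560, -0.8060, -0.2031]
J6: z=[0.5560, -0.8060, -0.2031] o=[-0.2321, -0.3212, -1.4559] → [-0.2322, -0.1033, -0.2259, 0.5560, -0.8060, -0.2031]
q̇ = J⁺·V = [-0.4590, 0.2470, -0.4000, 0.6390, 0.8880, 0.8000]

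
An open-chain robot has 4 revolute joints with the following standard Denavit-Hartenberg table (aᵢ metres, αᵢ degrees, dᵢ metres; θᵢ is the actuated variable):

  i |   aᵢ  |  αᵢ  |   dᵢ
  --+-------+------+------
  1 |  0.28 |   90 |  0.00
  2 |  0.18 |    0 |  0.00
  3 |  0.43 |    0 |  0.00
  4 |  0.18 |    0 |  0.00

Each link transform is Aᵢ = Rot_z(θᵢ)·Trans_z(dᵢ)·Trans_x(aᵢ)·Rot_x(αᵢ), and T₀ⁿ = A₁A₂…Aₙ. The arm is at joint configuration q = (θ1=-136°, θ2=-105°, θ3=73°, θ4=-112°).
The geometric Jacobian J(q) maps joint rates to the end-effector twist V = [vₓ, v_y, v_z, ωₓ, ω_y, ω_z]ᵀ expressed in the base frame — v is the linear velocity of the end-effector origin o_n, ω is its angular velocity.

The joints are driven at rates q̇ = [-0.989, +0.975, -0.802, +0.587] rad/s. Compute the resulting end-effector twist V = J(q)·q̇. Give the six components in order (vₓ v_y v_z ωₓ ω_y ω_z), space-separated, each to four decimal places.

-0.5190 0.1209 -0.0930 -0.5279 0.5467 -0.9890

o_n = [-0.3255, -0.3143, -0.5075]
J₁: ẑ×o_n = [0.3143, -0.3255, 0.0000], ω = ẑ
J2: z=[-0.6947, 0.7193, 0.0000] o=[-0.2014, -0.1945, 0.0000] → [-0.3651, -0.3526, 0.1725, -0.6947, 0.7193, 0.0000]
J3: z=[-0.6947, 0.7193, 0.0000] o=[-0.1679, -0.1621, -0.1739] → [-0.2400, -0.2318, 0.2190, -0.6947, 0.7193, 0.0000]
J4: z=[-0.6947, 0.7193, 0.0000] o=[-0.4302, -0.4155, -0.4017] → [-0.0761, -0.0735, -0.1456, -0.6947, 0.7193, 0.0000]
V = J·q̇ = [-0.5190, 0.1209, -0.0930, -0.5279, 0.5467, -0.9890]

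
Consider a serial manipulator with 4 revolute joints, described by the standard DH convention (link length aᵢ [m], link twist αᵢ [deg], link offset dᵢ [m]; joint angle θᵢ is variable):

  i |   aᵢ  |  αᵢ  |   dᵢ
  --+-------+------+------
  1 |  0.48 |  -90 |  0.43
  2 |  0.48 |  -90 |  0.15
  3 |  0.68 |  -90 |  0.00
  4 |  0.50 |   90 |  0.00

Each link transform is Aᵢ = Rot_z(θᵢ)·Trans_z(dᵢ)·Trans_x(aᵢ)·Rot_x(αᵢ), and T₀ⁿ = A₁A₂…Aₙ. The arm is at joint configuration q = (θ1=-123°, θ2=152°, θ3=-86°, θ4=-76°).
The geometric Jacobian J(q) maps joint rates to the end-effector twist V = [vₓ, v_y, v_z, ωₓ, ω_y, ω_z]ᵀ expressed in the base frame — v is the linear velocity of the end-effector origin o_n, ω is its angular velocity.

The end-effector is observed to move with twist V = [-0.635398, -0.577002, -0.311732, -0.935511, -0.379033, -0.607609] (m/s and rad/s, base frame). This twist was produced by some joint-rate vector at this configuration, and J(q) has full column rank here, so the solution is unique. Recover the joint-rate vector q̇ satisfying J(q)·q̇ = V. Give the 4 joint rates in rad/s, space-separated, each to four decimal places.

o_n = [0.9162, -0.3316, 0.6068]
J₁: ẑ×o_n = [0.3316, 0.9162, -0.0000], ω = ẑ
J2: z=[0.8387, -0.5446, 0.0000] o=[-0.2614, -0.4026, 0.4300] → [-0.0963, -0.1483, 0.7009, 0.8387, -0.5446, 0.0000]
J3: z=[0.2557, 0.3937, 0.8829] o=[0.0952, -0.1288, 0.2047] → [0.3374, 0.6221, -0.3751, 0.2557, 0.3937, 0.8829]
J4: z=[0.4212, 0.7767, -0.4683] o=[0.6869, -0.4631, 0.1824] → [0.3912, -0.2862, -0.1227, 0.4212, 0.7767, -0.4683]
q̇ = J⁺·V = [-0.9660, -0.6410, -0.0720, -0.9010]

-0.9660 -0.6410 -0.0720 -0.9010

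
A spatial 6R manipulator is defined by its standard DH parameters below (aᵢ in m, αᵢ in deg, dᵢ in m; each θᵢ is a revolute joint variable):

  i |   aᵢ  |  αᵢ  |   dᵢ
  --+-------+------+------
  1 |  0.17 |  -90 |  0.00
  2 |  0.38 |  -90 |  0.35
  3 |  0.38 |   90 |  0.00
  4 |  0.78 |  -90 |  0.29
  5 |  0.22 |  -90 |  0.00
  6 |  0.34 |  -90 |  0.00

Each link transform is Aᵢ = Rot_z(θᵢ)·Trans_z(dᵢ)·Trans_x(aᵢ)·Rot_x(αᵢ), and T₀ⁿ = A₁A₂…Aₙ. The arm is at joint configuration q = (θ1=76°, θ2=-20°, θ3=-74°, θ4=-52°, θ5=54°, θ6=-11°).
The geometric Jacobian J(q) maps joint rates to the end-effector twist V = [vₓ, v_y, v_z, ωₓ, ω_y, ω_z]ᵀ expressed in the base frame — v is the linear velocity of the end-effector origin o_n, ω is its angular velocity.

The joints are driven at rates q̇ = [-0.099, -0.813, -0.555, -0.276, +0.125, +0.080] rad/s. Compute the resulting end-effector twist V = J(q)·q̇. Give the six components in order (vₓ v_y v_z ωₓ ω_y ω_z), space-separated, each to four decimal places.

-0.2351 -1.3428 0.3688 0.8595 -0.0484 0.4140

o_n = [-1.1713, 0.9861, 1.0678]
J₁: ẑ×o_n = [-0.9861, -1.1713, 0.0000], ω = ẑ
J2: z=[-0.9703, 0.2419, 0.0000] o=[0.0411, 0.1650, 0.0000] → [0.2583, 1.0361, -0.5035, -0.9703, 0.2419, 0.0000]
J3: z=[0.0827, 0.3319, -0.9397] o=[-0.2121, 0.5961, 0.1300] → [0.6777, 0.8238, 0.3506, 0.0827, 0.3319, -0.9397]
J4: z=[-0.4860, -0.8098, -0.3288] o=[-0.5427, 0.7800, 0.1658] → [-0.6626, 0.6450, -0.6092, -0.4860, -0.8098, -0.3288]
J5: z=[-0.6347, 0.5856, -0.5042] o=[-1.1523, 0.5735, 0.6933] → [0.4274, 0.2473, -0.2507, -0.6347, 0.5856, -0.5042]
J6: z=[0.7718, 0.4465, -0.4528] o=[-1.1435, 0.7224, 0.8551] → [0.2144, -0.1516, 0.2160, 0.7718, 0.4465, -0.4528]
V = J·q̇ = [-0.2351, -1.3428, 0.3688, 0.8595, -0.0484, 0.4140]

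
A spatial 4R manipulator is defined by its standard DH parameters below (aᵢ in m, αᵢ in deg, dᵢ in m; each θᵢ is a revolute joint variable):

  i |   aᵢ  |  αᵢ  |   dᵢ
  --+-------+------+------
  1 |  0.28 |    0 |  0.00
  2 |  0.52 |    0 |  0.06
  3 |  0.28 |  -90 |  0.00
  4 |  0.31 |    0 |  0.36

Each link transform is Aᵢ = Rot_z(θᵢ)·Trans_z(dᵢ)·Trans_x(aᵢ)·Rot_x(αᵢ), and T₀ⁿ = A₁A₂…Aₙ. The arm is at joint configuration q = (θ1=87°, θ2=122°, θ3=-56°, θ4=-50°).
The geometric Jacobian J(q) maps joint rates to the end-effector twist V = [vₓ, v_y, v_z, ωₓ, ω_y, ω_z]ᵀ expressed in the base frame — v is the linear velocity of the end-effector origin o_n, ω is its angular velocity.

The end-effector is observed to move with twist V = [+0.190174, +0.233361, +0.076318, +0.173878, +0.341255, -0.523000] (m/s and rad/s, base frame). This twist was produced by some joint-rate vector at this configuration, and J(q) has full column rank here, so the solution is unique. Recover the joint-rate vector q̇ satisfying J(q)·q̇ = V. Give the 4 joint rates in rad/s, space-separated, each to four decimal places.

-0.5310 0.5890 -0.5810 -0.3830

o_n = [-1.0306, -0.0757, 0.2975]
J₁: ẑ×o_n = [0.0757, -1.0306, 0.0000], ω = ẑ
J2: z=[0.0000, 0.0000, 1.0000] o=[0.0147, 0.2796, 0.0000] → [0.3553, -1.0453, 0.0000, 0.0000, 0.0000, 1.0000]
J3: z=[0.0000, 0.0000, 1.0000] o=[-0.4401, 0.0275, 0.0600] → [0.1032, -0.5905, 0.0000, 0.0000, 0.0000, 1.0000]
J4: z=[-0.4540, -0.8910, 0.0000] o=[-0.6896, 0.1546, 0.0600] → [-0.2116, 0.1078, -0.1993, -0.4540, -0.8910, 0.0000]
q̇ = J⁺·V = [-0.5310, 0.5890, -0.5810, -0.3830]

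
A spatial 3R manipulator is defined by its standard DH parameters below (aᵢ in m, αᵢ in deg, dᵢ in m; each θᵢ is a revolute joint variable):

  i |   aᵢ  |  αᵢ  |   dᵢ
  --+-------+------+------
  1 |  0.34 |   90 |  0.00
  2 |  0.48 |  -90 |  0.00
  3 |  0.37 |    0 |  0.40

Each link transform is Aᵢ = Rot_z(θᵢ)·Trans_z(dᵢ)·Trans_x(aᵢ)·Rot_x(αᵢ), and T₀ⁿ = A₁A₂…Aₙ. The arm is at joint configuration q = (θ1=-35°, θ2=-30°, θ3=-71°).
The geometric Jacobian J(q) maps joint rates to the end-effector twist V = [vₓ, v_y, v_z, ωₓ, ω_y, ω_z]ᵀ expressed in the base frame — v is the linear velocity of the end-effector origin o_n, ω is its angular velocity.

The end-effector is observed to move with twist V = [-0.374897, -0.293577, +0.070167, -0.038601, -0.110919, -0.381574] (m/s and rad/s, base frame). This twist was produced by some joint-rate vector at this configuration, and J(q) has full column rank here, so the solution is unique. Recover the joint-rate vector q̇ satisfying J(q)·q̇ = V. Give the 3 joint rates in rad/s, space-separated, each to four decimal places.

-0.4370 0.1130 0.0640

o_n = [0.6677, -0.8946, 0.0462]
J₁: ẑ×o_n = [0.8946, 0.6677, -0.0000], ω = ẑ
J2: z=[-0.5736, -0.8192, 0.0000] o=[0.2785, -0.1950, 0.0000] → [-0.0378, 0.0265, 0.7200, -0.5736, -0.8192, 0.0000]
J3: z=[0.4096, -0.2868, 0.8660] o=[0.6190, -0.4334, -0.2400] → [0.3173, -0.0751, -0.1749, 0.4096, -0.2868, 0.8660]
q̇ = J⁺·V = [-0.4370, 0.1130, 0.0640]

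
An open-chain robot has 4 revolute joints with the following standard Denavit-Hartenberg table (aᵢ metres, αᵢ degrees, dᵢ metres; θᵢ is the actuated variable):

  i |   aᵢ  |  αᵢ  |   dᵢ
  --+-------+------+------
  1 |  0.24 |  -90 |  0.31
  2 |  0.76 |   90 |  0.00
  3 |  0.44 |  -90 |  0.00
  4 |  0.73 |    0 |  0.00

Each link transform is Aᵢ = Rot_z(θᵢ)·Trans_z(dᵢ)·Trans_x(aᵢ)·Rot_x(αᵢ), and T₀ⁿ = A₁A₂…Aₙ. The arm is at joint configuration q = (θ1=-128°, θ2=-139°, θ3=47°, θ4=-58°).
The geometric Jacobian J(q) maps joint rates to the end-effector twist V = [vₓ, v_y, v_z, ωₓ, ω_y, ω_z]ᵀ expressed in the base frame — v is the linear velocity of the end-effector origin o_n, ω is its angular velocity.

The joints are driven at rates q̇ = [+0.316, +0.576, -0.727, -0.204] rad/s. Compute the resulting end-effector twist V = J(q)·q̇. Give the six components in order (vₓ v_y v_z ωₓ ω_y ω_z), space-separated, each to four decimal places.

-0.5146 0.7554 0.9818 0.1199 -0.5561 0.9626

o_n = [1.1940, 0.5460, 0.7113]
J₁: ẑ×o_n = [-0.5460, 1.1940, 0.0000], ω = ẑ
J2: z=[0.7880, -0.6157, 0.0000] o=[-0.1478, -0.1891, 0.3100] → [-0.2471, -0.3163, 1.4053, 0.7880, -0.6157, 0.0000]
J3: z=[0.4039, 0.5170, -0.7547] o=[0.2054, 0.2629, 0.8086] → [0.1634, -0.7068, -0.3967, 0.4039, 0.5170, -0.7547]
J4: z=[0.1976, -0.8548, -0.4798] o=[0.5984, 0.2432, 1.0055] → [0.3967, -0.2276, 0.5689, 0.1976, -0.8548, -0.4798]
V = J·q̇ = [-0.5146, 0.7554, 0.9818, 0.1199, -0.5561, 0.9626]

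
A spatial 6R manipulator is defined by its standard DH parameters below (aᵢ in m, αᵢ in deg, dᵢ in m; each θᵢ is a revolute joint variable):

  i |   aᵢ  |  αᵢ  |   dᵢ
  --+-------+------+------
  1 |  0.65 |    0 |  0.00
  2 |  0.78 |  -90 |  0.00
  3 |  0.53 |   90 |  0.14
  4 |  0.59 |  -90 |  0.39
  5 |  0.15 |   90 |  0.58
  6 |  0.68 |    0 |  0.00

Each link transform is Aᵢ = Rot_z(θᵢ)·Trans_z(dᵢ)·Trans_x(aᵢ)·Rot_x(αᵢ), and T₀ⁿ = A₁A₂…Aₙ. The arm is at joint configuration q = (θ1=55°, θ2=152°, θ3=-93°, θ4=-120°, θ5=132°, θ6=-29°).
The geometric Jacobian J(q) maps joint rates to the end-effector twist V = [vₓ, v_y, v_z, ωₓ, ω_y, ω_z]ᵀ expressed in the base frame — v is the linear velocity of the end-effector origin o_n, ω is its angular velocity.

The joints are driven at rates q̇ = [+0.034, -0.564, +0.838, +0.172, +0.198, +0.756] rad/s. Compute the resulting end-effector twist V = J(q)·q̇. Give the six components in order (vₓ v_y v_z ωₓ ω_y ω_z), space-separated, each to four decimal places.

-0.7656 0.1217 0.4605 -0.1876 -0.3789 -0.6218

o_n = [-0.4642, 0.1784, 0.7086]
J₁: ẑ×o_n = [-0.1784, -0.4642, 0.0000], ω = ẑ
J2: z=[0.0000, 0.0000, 1.0000] o=[0.3728, 0.5324, 0.0000] → [0.3540, -0.8370, 0.0000, 0.0000, 0.0000, 1.0000]
J3: z=[0.4540, -0.8910, 0.0000] o=[-0.3222, 0.1783, 0.0000] → [-0.6313, -0.3217, -0.1265, 0.4540, -0.8910, 0.0000]
J4: z=[0.8898, 0.4534, -0.0523] o=[-0.2339, 0.0662, 0.5293] → [0.0872, -0.1475, 0.2043, 0.8898, 0.4534, -0.0523]
J5: z=[-0.1866, 0.4661, 0.8648] o=[-0.1326, 0.6913, 0.2143] → [0.6739, -0.1946, 0.2503, -0.1866, 0.4661, 0.8648]
J6: z=[-0.9049, 0.2612, -0.3360] o=[-0.2982, 0.8348, 0.7718] → [-0.2371, -0.0015, 0.6373, -0.9049, 0.2612, -0.3360]
V = J·q̇ = [-0.7656, 0.1217, 0.4605, -0.1876, -0.3789, -0.6218]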